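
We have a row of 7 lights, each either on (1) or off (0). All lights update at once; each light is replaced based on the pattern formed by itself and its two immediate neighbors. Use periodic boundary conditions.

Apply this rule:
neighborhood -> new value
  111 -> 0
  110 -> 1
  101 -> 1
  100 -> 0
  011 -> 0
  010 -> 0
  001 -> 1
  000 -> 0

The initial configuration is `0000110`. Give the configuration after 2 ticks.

0001010
0010100

0010100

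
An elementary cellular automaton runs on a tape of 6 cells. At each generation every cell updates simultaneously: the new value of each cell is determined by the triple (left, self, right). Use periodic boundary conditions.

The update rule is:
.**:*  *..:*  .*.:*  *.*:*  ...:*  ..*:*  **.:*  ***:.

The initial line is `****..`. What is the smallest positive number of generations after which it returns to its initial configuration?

*..***
****..

2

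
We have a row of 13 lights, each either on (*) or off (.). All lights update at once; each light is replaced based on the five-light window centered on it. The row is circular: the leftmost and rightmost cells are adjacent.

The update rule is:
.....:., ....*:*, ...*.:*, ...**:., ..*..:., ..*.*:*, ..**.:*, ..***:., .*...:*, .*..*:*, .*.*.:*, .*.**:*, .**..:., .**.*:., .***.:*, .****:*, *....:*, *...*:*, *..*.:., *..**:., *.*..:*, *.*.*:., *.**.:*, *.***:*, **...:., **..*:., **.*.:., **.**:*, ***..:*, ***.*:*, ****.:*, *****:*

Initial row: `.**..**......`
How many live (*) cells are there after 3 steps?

10

.*...*..*...*
*****.*..****
*****.**..***
count of *: 10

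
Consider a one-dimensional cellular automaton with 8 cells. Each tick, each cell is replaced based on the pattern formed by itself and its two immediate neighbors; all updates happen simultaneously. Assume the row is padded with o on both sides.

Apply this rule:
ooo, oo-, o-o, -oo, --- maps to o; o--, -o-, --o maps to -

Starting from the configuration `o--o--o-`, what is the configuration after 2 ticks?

o-oooo-o

o------o
o-oooo-o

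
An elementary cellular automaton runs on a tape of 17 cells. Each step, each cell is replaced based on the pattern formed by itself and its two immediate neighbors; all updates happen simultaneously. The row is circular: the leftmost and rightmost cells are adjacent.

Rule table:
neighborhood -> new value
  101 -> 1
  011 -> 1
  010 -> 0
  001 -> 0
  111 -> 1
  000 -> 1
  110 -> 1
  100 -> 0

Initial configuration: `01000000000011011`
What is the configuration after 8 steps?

10011111111011111
10011111111111111
10011111111111111  (fixed point — unchanged through step 8)

10011111111111111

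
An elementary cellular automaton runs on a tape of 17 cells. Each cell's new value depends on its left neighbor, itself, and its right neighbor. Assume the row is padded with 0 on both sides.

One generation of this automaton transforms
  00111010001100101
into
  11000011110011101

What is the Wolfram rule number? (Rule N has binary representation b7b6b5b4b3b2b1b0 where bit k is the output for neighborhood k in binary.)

position 3: 111 → 0  (bit 7 = 0)
position 4: 110 → 0  (bit 6 = 0)
position 5: 101 → 0  (bit 5 = 0)
position 7: 100 → 1  (bit 4 = 1)
position 2: 011 → 0  (bit 3 = 0)
position 6: 010 → 1  (bit 2 = 1)
position 1: 001 → 1  (bit 1 = 1)
position 0: 000 → 1  (bit 0 = 1)
bits b7..b0 = 00010111 = 23

23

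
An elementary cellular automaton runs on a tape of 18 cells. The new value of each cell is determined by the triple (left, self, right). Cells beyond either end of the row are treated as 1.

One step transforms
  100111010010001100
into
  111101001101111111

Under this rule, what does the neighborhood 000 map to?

1

At position 12 the neighborhood is 000; the next row has 1 there.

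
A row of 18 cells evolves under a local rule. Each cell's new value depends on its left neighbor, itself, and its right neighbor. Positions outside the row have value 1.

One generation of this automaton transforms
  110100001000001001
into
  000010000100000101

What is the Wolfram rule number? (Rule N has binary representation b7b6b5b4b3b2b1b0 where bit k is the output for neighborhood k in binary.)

position 0: 111 → 0  (bit 7 = 0)
position 1: 110 → 0  (bit 6 = 0)
position 2: 101 → 0  (bit 5 = 0)
position 4: 100 → 1  (bit 4 = 1)
position 17: 011 → 1  (bit 3 = 1)
position 3: 010 → 0  (bit 2 = 0)
position 7: 001 → 0  (bit 1 = 0)
position 5: 000 → 0  (bit 0 = 0)
bits b7..b0 = 00011000 = 24

24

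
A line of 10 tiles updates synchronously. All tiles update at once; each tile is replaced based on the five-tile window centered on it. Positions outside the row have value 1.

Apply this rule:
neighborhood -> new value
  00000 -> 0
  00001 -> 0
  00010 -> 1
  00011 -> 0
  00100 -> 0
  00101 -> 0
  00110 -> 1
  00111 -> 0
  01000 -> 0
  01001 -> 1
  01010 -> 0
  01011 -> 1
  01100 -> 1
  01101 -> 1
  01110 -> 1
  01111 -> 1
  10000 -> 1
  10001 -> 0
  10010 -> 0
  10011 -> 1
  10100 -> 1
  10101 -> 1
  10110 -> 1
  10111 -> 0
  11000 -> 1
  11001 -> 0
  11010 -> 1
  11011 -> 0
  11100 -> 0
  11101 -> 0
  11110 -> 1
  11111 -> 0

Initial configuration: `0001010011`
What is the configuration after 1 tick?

1010011101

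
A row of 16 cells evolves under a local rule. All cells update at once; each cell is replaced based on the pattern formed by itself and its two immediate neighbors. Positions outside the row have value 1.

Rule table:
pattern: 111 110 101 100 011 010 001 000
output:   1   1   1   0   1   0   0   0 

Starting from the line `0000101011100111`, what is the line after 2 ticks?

tick 1: 0000010111100111
tick 2: 0000001111100111

0000001111100111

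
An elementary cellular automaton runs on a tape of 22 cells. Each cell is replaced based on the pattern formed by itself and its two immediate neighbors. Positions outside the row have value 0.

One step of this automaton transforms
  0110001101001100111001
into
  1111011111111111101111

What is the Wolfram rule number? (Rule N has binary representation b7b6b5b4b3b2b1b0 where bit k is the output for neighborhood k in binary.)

126

position 17: 111 → 0  (bit 7 = 0)
position 2: 110 → 1  (bit 6 = 1)
position 8: 101 → 1  (bit 5 = 1)
position 3: 100 → 1  (bit 4 = 1)
position 1: 011 → 1  (bit 3 = 1)
position 9: 010 → 1  (bit 2 = 1)
position 0: 001 → 1  (bit 1 = 1)
position 4: 000 → 0  (bit 0 = 0)
bits b7..b0 = 01111110 = 126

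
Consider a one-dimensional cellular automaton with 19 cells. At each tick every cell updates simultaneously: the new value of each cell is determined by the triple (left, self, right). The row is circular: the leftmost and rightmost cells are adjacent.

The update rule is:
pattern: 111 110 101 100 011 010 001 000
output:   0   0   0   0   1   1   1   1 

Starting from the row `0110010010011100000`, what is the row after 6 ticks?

1000000110010010011

tick 1: 1100110110110001111
tick 2: 0001100100100111000
tick 3: 1111001101101100011
tick 4: 0000011001001001110
tick 5: 1111110011011011000
tick 6: 1000000110010010011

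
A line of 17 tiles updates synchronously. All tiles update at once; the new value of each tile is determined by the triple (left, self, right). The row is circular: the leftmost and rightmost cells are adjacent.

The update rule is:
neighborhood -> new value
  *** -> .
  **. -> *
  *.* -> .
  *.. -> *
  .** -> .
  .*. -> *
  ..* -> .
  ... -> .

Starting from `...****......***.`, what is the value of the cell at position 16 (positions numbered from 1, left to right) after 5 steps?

......**.......**
*......**.......*
**......**.......
.**......**......
..**......**.....
position 16 holds .

.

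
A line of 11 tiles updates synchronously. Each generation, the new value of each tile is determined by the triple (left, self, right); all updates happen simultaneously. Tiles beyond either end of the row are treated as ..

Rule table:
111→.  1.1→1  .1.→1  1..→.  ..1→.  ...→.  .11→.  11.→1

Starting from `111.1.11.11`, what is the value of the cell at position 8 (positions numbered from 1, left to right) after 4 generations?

1

..1111.11.1
.....11.111
......11..1
.......1..1
position 8 holds 1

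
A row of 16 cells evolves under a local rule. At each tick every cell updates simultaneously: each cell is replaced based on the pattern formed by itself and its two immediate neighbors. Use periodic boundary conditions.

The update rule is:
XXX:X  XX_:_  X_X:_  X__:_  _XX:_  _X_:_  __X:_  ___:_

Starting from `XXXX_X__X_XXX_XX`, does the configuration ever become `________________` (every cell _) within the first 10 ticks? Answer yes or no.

yes

tick 1: XXX________X___X
tick 2: XX______________
tick 3: ________________
all cells are _ at tick 3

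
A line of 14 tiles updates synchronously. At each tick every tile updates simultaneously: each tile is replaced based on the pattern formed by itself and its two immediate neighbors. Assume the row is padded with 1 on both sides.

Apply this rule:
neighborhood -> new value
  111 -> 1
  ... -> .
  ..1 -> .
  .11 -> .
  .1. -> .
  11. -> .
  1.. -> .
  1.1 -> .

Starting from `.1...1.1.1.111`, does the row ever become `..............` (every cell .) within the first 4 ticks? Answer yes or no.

............11
.............1
..............
all cells are . at tick 3

yes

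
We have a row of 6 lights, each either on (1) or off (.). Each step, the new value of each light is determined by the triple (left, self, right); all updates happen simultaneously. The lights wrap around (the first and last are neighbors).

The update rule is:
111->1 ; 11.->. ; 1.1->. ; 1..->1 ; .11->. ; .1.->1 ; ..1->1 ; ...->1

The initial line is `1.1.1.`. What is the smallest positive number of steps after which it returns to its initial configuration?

1.1.1.

1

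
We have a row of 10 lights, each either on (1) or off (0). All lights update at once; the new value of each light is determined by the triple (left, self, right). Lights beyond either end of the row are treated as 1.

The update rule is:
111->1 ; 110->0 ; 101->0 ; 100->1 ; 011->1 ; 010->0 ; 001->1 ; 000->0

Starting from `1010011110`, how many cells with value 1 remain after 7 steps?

8

0001111100
1011111011
0011110011
1111101111
1111001111
1110111111
1100111111
count of 1: 8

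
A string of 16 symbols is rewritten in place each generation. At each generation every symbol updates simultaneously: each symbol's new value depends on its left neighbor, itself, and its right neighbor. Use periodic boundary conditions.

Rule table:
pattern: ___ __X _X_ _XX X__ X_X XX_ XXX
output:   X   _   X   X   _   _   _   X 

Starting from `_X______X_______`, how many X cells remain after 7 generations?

generation 1: _X_XXXX_X_XXXXXX
generation 2: _X_XXX__X_XXXXX_
generation 3: _X_XX___X_XXXX__
generation 4: _X_X__X_X_XXX__X
generation 5: _X_X__X_X_XX___X
generation 6: _X_X__X_X_X__X_X
generation 7: _X_X__X_X_X__X_X
count of X: 7

7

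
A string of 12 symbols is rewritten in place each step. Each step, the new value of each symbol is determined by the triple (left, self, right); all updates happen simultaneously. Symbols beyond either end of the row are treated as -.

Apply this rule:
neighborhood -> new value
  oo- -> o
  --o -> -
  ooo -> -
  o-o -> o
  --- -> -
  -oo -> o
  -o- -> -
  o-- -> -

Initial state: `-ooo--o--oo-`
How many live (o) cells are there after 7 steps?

-o-o-----oo-
--o------oo-
---------oo-
---------oo-  (fixed point — unchanged through step 7)
count of o: 2

2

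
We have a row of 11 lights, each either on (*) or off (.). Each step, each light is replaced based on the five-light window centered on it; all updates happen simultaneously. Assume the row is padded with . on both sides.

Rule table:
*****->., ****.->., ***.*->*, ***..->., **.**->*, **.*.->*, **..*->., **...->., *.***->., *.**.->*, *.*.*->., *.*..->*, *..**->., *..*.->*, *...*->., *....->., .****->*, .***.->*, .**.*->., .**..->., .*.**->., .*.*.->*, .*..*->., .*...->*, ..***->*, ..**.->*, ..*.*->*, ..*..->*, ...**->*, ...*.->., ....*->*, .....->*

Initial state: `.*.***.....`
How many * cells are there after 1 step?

step 1: .*..*...***
count of *: 5

5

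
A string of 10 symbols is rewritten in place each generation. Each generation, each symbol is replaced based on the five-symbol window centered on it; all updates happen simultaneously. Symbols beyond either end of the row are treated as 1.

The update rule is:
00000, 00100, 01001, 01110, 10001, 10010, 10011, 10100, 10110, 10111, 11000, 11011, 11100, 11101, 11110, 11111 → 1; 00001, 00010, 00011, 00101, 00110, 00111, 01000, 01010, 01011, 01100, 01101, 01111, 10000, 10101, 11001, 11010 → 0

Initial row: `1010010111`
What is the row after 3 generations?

1111101110

generation 1: 1011100101
generation 2: 1111101001
generation 3: 1111101110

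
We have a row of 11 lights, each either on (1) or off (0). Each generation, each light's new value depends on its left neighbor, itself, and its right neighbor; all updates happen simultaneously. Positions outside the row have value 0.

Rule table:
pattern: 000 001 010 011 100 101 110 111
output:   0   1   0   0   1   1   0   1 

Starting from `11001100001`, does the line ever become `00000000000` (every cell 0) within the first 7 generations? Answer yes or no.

00110010010
01001101101
10110010010
01001101101  (repeats generation 2; period 2)
generation 7: 10110010010
generation 7 is 10110010010, still not uniform 0

no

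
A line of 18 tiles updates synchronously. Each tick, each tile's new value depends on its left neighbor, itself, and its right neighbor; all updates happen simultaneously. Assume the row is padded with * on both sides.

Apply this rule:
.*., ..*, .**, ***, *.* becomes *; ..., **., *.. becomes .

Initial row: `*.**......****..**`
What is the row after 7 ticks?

tick 1: .**......****..***
tick 2: **......****..****
tick 3: *......****..*****
tick 4: ......****..******
tick 5: .....****..*******
tick 6: ....****..********
tick 7: ...****..*********

...****..*********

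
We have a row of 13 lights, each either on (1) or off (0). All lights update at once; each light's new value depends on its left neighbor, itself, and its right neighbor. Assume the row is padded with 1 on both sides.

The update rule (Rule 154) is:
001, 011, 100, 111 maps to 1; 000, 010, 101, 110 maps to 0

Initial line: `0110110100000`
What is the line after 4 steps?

0100100010001
0011010101011
1110000000011
1101000000111

1101000000111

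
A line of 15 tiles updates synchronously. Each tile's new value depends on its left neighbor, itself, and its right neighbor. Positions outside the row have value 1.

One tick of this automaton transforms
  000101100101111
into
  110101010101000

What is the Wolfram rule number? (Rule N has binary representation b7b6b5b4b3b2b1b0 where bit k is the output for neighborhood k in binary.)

29

position 12: 111 → 0  (bit 7 = 0)
position 6: 110 → 0  (bit 6 = 0)
position 4: 101 → 0  (bit 5 = 0)
position 0: 100 → 1  (bit 4 = 1)
position 5: 011 → 1  (bit 3 = 1)
position 3: 010 → 1  (bit 2 = 1)
position 2: 001 → 0  (bit 1 = 0)
position 1: 000 → 1  (bit 0 = 1)
bits b7..b0 = 00011101 = 29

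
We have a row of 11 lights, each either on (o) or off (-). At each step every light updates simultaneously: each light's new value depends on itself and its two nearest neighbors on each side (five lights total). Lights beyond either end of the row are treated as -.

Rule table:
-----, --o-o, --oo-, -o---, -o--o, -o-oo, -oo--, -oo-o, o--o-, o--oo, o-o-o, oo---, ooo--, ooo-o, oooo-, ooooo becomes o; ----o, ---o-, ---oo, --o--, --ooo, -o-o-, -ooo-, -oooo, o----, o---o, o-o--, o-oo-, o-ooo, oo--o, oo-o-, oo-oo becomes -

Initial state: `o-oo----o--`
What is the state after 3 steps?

oo-oooo----

oo-oo----o-
oo--oo----o
oo-oooo----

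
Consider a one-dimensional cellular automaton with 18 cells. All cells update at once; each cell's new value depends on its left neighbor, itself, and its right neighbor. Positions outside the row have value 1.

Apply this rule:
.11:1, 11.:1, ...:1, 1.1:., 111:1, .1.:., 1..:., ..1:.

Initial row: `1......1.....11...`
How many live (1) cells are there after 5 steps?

11

step 1: 1.1111...111.11.1.
step 2: 1.1111.1.111.11...
step 3: 1.1111...111.11.1.  (repeats step 1; period 2)
step 5: 1.1111...111.11.1.
count of 1: 11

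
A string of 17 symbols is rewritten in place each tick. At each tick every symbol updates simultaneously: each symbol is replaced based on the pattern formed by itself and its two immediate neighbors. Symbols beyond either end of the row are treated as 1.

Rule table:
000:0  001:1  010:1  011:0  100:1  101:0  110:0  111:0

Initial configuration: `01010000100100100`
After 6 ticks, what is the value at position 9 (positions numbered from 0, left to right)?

tick 1: 01011001111111111
tick 2: 01000110000000000
tick 3: 01101001000000001
tick 4: 00001111100000010
tick 5: 10010000010000110
tick 6: 01111000111001000
position 9 holds 1

1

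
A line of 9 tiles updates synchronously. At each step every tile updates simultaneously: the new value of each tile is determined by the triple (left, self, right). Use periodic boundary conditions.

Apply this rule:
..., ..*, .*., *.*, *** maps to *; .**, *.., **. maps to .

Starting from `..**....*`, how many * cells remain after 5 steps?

3

.*...****
**.**.**.
..*..*..*
.**.**.**
*..*..*..
count of *: 3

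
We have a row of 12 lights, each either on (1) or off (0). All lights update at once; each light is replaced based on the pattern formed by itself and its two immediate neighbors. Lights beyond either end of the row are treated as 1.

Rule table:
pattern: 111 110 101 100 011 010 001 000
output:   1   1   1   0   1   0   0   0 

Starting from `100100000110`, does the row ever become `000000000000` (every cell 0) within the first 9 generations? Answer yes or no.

no

100000000111
100000000111  (fixed point — unchanged through generation 9)
generation 9 is 100000000111, still not uniform 0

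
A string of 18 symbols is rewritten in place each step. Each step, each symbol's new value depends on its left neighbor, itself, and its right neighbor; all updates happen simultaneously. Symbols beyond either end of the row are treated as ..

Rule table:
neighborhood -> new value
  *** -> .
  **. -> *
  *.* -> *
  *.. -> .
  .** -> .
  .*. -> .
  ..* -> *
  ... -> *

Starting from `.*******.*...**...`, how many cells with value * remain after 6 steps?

9

*......**..**.*.**
..*****.*.*.**.*.*
**....**.*.*.**.*.
.*.***.**.*.*.**..
*.*..**.**.*.*.*.*
.*..*.**.**.*.*.*.
count of *: 9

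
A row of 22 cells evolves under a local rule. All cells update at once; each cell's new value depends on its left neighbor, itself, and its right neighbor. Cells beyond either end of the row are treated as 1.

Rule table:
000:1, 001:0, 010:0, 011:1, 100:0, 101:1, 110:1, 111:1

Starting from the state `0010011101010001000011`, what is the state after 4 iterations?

1111111111111100111111

iteration 1: 0000011110100100011011
iteration 2: 0111011111000001011111
iteration 3: 1111111111011100111111
iteration 4: 1111111111111100111111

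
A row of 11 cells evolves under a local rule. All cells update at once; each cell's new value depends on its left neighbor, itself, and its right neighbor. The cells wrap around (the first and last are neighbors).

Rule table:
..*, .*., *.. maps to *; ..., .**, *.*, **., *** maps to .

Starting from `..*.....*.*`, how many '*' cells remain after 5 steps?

****...**.*
....*.*....
...**.**...
..*.....*..
.***...***.
count of *: 6

6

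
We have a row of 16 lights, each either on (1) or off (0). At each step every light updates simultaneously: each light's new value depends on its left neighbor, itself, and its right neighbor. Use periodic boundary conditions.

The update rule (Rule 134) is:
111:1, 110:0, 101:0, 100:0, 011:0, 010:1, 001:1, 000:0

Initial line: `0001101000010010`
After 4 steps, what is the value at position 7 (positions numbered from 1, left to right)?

0010001000110110
0110011001000000
1000100011000000
1001100100000001
position 7 holds 0

0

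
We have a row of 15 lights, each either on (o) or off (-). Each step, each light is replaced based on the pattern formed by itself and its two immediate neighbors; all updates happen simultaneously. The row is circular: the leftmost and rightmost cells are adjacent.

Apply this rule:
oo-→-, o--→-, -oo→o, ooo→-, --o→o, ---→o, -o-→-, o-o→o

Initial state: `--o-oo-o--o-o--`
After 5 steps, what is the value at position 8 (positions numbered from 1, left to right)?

oo-oo-o--o-o--o
--oo-o--o-o--oo
-oo-o--o-o--oo-
oo-o--o-o--oo--
o-o--o-o--oo--o
position 8 holds o

o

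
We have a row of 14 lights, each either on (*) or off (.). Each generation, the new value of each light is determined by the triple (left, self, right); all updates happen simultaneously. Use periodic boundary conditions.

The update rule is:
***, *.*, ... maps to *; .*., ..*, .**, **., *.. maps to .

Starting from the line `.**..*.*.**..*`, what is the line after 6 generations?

generation 1: *.....*.*.....
generation 2: ..***..*..***.
generation 3: *..*.......*..
generation 4: .....*****....
generation 5: ****..***..***
generation 6: ***....*....**

***....*....**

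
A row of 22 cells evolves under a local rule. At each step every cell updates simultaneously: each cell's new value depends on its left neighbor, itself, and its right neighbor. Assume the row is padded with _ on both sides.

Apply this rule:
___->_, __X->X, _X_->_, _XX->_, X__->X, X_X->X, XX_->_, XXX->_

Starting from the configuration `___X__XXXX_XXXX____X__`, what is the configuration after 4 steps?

_X_X__X__X_X__X_XX_X_X

__X_XX____X____X__X_X_
_X_X__X__X_X__X_XX_X_X
X_X_XX_XX_X_XX_X__X_X_
_X_X__X__X_X__X_XX_X_X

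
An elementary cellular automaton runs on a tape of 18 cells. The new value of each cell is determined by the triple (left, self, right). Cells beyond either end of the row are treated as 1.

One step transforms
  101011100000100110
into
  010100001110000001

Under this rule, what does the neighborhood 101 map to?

1

At position 1 the neighborhood is 101; the next row has 1 there.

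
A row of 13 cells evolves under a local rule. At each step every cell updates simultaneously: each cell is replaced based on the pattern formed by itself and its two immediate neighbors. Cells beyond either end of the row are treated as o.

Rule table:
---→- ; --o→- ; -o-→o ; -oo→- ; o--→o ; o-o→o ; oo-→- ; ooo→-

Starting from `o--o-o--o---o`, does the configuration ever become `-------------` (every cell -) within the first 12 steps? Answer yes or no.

step 1: -o-oooo-oo---
step 2: ooo----o--o--
step 3: ---o---oo-oo-
step 4: o--oo----o--o
step 5: -o---o---oo--
step 6: ooo--oo----o-
step 7: ---o---o---oo
step 8: o--oo--oo----
step 9: -o---o---o---
step 10: ooo--oo--oo--
step 11: ---o---o---o-
step 12: o--oo--oo--oo
step 12 is o--oo--oo--oo, still not uniform -

no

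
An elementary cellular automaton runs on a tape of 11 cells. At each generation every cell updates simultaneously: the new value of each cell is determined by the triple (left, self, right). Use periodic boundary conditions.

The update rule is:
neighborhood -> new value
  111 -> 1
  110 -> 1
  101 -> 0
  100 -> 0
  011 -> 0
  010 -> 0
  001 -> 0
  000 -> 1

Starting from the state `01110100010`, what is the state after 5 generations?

00110001000
10010100011
10000001001
10111100000
00011101110

00011101110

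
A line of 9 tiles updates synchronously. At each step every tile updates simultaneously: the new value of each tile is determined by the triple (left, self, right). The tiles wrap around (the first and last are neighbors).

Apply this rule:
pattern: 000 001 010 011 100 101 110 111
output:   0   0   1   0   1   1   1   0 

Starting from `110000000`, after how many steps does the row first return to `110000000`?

011000000
001100000
000110000
000011000
000001100
000000110
000000011
100000001
110000000

9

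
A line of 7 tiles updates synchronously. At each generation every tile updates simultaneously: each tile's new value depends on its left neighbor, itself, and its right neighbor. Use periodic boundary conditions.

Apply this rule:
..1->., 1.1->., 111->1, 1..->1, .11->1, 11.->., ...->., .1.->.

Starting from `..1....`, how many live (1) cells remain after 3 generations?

...1...
....1..
.....1.
count of 1: 1

1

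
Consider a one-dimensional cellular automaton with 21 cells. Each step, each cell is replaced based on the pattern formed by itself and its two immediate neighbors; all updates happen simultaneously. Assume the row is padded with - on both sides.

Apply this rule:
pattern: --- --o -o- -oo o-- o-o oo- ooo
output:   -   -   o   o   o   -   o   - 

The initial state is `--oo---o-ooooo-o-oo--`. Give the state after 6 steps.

--ooo--o-o---o-o-ooo-
--o-oo-o-oo--o-o-o-oo
--o-oo-o-ooo-o-o-o-oo
--o-oo-o-o-o-o-o-o-oo
--o-oo-o-o-o-o-o-o-oo  (fixed point — unchanged through step 6)

--o-oo-o-o-o-o-o-o-oo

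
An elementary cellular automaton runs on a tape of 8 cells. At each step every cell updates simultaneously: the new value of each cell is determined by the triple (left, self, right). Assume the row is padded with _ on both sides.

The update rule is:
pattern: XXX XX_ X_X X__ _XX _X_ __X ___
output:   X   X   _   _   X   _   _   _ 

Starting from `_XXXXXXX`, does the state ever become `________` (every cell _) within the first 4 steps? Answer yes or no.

step 1: _XXXXXXX  (fixed point — unchanged through step 4)
step 4 is _XXXXXXX, still not uniform _

no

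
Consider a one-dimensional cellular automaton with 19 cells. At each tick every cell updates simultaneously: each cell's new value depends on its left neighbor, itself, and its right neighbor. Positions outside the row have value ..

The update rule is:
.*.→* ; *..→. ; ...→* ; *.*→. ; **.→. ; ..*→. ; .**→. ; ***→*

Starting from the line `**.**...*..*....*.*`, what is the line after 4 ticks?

..*...*.*..*....*.*

tick 1: ......*.*..*.**.*.*
tick 2: *****.*.*..*....*.*
tick 3: .***..*.*..*.**.*.*
tick 4: ..*...*.*..*....*.*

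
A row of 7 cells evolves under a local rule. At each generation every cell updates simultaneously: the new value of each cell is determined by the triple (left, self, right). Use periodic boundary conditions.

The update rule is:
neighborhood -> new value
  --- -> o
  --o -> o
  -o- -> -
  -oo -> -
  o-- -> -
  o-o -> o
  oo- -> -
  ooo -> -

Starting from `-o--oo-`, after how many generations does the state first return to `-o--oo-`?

14

o--o---
--o--oo
-o--o--
o--o--o
--o--o-
oo--o--
---o--o
-oo--o-
o---o--
--oo--o
-o---o-
o--oo--
--o---o
-o--oo-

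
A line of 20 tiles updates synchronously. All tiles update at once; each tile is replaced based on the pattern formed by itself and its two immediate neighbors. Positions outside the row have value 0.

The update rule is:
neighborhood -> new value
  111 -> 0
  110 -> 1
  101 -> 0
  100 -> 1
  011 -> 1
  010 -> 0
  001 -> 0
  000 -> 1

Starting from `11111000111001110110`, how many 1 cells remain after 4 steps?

13

10001110101101010111
01101010001100000101
01100001101111110000
01111101101000011111
count of 1: 13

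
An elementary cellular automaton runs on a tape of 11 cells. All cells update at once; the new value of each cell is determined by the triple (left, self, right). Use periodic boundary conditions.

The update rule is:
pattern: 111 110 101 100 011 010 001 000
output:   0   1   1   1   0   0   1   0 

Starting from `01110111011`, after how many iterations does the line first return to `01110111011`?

10011001101
11101110110
00110011011
11011101101
01100110110
10111011011
11001101100
01110110111
10011011001
11101101110
00110110011
11011011101
01101100110
10110111011
11011001100
01101110111
10110011001
11011101110
01100110011
10111011101
11001100110
01110111011

22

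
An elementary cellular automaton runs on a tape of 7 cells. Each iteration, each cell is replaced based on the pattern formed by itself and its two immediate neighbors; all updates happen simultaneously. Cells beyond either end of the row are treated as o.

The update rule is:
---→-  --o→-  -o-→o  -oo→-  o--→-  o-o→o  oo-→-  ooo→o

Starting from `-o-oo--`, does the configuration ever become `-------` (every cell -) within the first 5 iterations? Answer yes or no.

iteration 1: ooo----
iteration 2: oo-----
iteration 3: o------
iteration 4: -------
all cells are - at iteration 4

yes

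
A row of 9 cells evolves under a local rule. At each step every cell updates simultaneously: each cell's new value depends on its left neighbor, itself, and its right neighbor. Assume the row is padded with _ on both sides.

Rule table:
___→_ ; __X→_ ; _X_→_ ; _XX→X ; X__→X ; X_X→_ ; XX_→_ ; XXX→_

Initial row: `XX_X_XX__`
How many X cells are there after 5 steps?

X____X_X_
_X______X
__X______
___X_____
____X____
count of X: 1

1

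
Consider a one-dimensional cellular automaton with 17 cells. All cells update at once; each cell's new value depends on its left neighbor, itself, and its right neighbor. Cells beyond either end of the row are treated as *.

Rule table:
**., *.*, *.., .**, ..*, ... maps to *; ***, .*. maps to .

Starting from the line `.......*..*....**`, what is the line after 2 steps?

step 1: *******.**.*****.
step 2: ......******...**

......******...**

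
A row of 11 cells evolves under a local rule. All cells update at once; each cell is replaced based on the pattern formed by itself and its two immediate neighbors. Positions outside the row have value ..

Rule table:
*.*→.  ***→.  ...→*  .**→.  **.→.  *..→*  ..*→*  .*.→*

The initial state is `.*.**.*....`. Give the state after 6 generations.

..****.....

**....*****
..****.....
**....*****  (repeats generation 1; period 2)
generation 6: ..****.....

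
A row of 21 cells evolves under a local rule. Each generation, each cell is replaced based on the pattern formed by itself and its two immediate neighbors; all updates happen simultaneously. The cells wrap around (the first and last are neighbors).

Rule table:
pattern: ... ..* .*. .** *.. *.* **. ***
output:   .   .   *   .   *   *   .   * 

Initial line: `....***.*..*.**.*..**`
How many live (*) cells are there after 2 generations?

*....*.***.**..***...
**...**.*.*..*..*.*..
count of *: 9

9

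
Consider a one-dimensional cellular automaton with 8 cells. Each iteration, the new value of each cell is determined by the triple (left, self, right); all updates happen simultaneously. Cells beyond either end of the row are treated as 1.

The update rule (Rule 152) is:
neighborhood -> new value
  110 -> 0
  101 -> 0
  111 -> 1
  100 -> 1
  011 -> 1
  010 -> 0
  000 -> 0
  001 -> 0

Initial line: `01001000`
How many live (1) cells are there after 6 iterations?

iteration 1: 00100100
iteration 2: 10010010
iteration 3: 01001000  (repeats iteration 0; period 3)
iteration 6: 01001000
count of 1: 2

2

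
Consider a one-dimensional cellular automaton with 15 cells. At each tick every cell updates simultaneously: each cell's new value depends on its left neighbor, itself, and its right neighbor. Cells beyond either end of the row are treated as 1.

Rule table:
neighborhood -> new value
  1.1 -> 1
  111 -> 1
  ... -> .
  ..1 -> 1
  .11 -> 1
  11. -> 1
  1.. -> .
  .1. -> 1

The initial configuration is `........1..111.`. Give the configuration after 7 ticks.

.......11.11111
......111111111
.....1111111111
....11111111111
...111111111111
..1111111111111
.11111111111111

.11111111111111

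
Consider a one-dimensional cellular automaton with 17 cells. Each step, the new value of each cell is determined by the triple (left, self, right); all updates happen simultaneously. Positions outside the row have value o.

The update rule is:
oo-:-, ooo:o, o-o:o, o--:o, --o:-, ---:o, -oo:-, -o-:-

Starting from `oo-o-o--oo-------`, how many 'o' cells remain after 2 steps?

10

o-o-o-o---oooooo-
-o-o-o-oo--oooo-o
count of o: 10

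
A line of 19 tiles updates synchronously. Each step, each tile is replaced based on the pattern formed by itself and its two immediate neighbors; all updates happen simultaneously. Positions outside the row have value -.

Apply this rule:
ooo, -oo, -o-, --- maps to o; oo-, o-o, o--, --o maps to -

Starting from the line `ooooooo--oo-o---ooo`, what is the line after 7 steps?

o--o-o-o-o--o-o-o-o

oooooo---o--o-o-oo-
ooooo--o-o--o-o-o--
oooo---o-o--o-o-o-o
ooo--o-o-o--o-o-o-o
oo---o-o-o--o-o-o-o
o--o-o-o-o--o-o-o-o
o--o-o-o-o--o-o-o-o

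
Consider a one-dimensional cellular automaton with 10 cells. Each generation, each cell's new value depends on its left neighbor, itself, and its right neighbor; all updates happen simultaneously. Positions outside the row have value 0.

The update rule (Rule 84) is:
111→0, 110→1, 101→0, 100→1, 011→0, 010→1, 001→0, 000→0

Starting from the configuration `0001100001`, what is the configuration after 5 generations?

0000110001
0000011001
0000001101
0000000101
0000000101

0000000101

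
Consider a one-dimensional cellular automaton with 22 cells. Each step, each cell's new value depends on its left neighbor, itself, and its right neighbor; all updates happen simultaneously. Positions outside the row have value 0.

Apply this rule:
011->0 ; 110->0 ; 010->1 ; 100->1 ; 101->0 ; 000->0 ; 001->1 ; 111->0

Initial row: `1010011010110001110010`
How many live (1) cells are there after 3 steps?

6

1011100010001010001111
1000010111011011010000
1100110000000000011000
count of 1: 6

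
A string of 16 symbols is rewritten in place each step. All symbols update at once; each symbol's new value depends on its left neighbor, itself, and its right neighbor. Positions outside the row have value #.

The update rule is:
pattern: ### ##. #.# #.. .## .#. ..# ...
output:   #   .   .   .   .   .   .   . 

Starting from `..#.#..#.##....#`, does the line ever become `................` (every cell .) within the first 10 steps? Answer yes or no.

................
all cells are . at step 1

yes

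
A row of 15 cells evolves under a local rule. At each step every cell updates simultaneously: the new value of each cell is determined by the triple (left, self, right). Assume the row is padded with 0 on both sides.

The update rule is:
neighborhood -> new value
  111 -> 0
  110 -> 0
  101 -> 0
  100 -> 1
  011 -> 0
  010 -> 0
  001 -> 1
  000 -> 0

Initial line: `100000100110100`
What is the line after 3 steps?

000001001011000

010001011000010
101010000100101
000001001011000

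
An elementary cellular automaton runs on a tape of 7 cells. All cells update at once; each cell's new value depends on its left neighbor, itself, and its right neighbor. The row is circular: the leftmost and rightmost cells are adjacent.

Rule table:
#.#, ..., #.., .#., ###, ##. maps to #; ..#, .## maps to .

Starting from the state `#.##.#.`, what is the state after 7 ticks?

##.####
###.###
####.##
#####.#
######.
.######
#.#####

#.#####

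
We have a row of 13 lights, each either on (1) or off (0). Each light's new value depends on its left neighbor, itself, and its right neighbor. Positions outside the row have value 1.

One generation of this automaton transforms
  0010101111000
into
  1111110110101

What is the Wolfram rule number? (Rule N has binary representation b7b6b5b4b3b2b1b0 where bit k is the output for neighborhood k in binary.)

position 7: 111 → 1  (bit 7 = 1)
position 9: 110 → 0  (bit 6 = 0)
position 3: 101 → 1  (bit 5 = 1)
position 0: 100 → 1  (bit 4 = 1)
position 6: 011 → 0  (bit 3 = 0)
position 2: 010 → 1  (bit 2 = 1)
position 1: 001 → 1  (bit 1 = 1)
position 11: 000 → 0  (bit 0 = 0)
bits b7..b0 = 10110110 = 182

182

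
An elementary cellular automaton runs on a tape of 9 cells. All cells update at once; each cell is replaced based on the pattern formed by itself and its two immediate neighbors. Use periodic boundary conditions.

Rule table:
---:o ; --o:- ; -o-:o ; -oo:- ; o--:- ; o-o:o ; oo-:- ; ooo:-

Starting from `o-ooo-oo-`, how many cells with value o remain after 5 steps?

5

step 1: oo---o--o
step 2: ---o-o---
step 3: oo-ooo-oo
step 4: --o---o--
step 5: o-o-o-o-o
count of o: 5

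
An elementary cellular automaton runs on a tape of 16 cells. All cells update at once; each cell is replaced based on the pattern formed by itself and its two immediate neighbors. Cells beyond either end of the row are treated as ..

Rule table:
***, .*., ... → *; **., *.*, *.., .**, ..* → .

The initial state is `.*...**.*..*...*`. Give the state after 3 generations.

.*.*....*..*.*.*

.*.*....*..*.*.*
.*.*.**.*..*.*.*
.*.*....*..*.*.*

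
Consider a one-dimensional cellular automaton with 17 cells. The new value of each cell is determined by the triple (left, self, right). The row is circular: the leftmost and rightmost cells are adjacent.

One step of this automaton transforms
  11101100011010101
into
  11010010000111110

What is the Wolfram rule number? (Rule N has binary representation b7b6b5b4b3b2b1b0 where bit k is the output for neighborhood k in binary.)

180

position 0: 111 → 1  (bit 7 = 1)
position 2: 110 → 0  (bit 6 = 0)
position 3: 101 → 1  (bit 5 = 1)
position 6: 100 → 1  (bit 4 = 1)
position 4: 011 → 0  (bit 3 = 0)
position 12: 010 → 1  (bit 2 = 1)
position 8: 001 → 0  (bit 1 = 0)
position 7: 000 → 0  (bit 0 = 0)
bits b7..b0 = 10110100 = 180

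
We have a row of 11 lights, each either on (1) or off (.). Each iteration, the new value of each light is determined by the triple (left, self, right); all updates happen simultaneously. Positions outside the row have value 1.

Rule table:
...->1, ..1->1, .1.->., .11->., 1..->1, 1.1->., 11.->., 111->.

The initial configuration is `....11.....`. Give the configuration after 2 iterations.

iteration 1: 1111..11111
iteration 2: ....11.....

....11.....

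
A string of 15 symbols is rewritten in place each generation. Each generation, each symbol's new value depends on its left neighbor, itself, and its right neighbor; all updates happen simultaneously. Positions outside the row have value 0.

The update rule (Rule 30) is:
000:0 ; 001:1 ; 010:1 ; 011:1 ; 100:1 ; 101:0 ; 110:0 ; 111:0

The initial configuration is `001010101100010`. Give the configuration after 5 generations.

011010101010111
110010101010100
101110101010110
101000101010101
101101101010101

101101101010101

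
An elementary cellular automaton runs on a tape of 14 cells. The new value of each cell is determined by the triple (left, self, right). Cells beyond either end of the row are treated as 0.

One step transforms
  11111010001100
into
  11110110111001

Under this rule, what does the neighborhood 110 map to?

0

At position 4 the neighborhood is 110; the next row has 0 there.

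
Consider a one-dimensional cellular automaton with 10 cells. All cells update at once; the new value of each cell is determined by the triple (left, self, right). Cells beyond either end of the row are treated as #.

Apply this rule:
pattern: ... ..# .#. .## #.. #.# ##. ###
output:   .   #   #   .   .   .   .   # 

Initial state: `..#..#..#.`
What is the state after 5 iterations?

.##.##.##.
..........
.........#
........#.
.......##.

.......##.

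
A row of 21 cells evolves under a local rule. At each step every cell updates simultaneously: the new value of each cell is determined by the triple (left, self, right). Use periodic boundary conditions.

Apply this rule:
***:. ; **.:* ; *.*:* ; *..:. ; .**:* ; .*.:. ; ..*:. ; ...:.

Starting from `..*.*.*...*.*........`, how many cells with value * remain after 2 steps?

1

...*.*.....*.........
....*................
count of *: 1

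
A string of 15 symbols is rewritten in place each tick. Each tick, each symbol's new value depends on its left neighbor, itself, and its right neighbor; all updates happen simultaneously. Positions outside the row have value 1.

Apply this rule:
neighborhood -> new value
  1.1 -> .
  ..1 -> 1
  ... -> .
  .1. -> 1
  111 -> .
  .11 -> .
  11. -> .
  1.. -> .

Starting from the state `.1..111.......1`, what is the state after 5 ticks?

tick 1: .1.1.........1.
tick 2: .1.1........11.
tick 3: .1.1.......1...
tick 4: .1.1......11..1
tick 5: .1.1.....1...1.

.1.1.....1...1.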